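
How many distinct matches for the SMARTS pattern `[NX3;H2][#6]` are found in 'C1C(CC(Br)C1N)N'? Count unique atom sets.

[NX3;H2][#6] is the SMARTS for a primary amine: a trivalent nitrogen with two H attached to carbon.
The molecule carries 2 separate instances of a primary amino group (-NH2) meeting every constraint; each maps to a distinct set of atoms, giving 2 matches.

2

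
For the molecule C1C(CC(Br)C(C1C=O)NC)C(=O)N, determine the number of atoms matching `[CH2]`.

2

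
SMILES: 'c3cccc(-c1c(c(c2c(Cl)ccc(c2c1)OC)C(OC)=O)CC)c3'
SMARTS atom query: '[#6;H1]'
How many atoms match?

8

The query [#6;H1] means: any carbon bearing exactly one hydrogen.
Check the 25 heavy atoms by environment: 8× c (aromatic, H0) → no; 8× c (aromatic, H1) → match; 1× C (H0) → no; 3× O (H0) → no; 3× C (H3) → no; 1× C (H2) → no; 1× Cl (H0) → no.
That gives 8 matching atoms.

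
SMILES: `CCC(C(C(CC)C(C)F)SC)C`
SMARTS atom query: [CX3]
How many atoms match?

The query [CX3] means: C with X3: aliphatic carbon with exactly 3 total connections.
Check the 13 heavy atoms by environment: 11× C (X4) → no; 1× S (X2) → no; 1× F (X1) → no.
No environment satisfies the query, so 0 matching atoms.

0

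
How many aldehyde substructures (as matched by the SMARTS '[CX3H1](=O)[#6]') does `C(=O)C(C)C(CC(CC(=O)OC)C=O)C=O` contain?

3

[CX3H1](=O)[#6] is the SMARTS for an aldehyde: an sp2 carbon with one H, double-bonded to O and single-bonded to carbon.
The molecule carries 3 separate instances of an aldehyde (-CHO) meeting every constraint; each maps to a distinct set of atoms, giving 3 matches.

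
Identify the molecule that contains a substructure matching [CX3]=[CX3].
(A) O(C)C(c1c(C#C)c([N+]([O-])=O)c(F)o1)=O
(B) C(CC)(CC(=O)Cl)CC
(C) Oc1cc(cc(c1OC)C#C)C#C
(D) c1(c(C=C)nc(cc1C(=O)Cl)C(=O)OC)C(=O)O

D

[CX3]=[CX3] describes a non-aromatic C=C double bond between two sp2 carbons (an alkene).
(A) has an ethynyl group (-C#CH) but the C-C bond is a triple bond, not a double bond.
(B) has an ethyl group (-CH2CH3) but its C-C bond is a single bond between CX4 carbons, not CX3=CX3.
(C) has an ethynyl group (-C#CH) but the C-C bond is a triple bond, not a double bond.
(D) contains a vinyl group (-CH=CH2), which satisfies every atom and bond constraint.
So the answer is (D).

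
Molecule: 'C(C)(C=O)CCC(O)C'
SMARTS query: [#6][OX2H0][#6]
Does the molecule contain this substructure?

No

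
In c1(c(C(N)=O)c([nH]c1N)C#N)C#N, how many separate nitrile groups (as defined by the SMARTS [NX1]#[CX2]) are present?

[NX1]#[CX2] is the SMARTS for a nitrile: a nitrogen triple-bonded to a two-connected carbon.
The molecule carries 2 separate instances of a nitrile (-C#N) meeting every constraint; each maps to a distinct set of atoms, giving 2 matches.

2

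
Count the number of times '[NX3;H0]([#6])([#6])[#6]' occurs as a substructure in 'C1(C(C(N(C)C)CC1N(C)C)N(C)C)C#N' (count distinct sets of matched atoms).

3

[NX3;H0]([#6])([#6])[#6] is the SMARTS for a tertiary amine: a trivalent nitrogen with no H, bonded to three carbons.
The molecule carries 3 separate instances of a dimethylamino group (-N(CH3)2) meeting every constraint; each maps to a distinct set of atoms, giving 3 matches.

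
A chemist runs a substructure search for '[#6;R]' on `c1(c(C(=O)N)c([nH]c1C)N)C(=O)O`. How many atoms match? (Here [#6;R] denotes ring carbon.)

4

The query [#6;R] means: carbon that is part of a ring.
Check the 13 heavy atoms by environment: 1× n (aromatic, in 5-ring) → no; 4× c (aromatic, in 5-ring) → match; 3× C (acyclic) → no; 3× O (acyclic) → no; 2× N (acyclic) → no.
That gives 4 matching atoms.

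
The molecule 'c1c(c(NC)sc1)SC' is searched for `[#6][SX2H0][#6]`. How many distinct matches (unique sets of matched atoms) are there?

[#6][SX2H0][#6] is the SMARTS for a thioether: an aliphatic sulfur bridging two carbons with no H on the sulfur.
Exactly one fragment in the molecule meets all constraints, giving 1 match.

1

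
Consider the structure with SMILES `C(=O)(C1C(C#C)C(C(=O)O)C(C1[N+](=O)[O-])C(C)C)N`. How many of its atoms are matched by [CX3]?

The query [CX3] means: C with X3: aliphatic carbon with exactly 3 total connections.
Check the 19 heavy atoms by environment: 8× C (X4) → no; 2× C (X3) → match; 3× O (X1) → no; 1× N (X3) → no; 2× C (X2) → no; 1× N (charge +1, X3) → no; 1× O (charge -1, X1) → no; 1× O (X2) → no.
That gives 2 matching atoms.

2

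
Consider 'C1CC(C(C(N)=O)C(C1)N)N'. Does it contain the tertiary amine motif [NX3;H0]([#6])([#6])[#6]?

The pattern [NX3;H0]([#6])([#6])[#6] describes a trivalent nitrogen with no H, bonded to three carbons — a tertiary amine.
The closest candidate here is a primary amide (-C(=O)NH2), but the amide nitrogen has H2 and only one carbon neighbour. No other fragment satisfies the full query, so there is no match.

No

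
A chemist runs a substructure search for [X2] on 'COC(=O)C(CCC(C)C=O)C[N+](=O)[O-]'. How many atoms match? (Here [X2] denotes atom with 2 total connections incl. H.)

1

The query [X2] means: any atom with exactly two total connections (bonds + H).
Check the 15 heavy atoms by environment: 7× C (X4) → no; 2× C (X3) → no; 3× O (X1) → no; 1× O (X2) → match; 1× N (charge +1, X3) → no; 1× O (charge -1, X1) → no.
That gives 1 matching atom.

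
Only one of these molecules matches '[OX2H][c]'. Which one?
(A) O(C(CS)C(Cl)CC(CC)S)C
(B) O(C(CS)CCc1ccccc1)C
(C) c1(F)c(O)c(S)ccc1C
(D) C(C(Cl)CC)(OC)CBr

C

[OX2H][c] describes a hydroxyl oxygen attached to an aromatic carbon (a phenol).
(A) has a methoxy ether (-OCH3) but the oxygen has H0, not H1.
(B) has a methoxy ether (-OCH3) but the oxygen has H0, not H1.
(C) contains a hydroxyl group (-OH), which satisfies every atom and bond constraint.
(D) has a methoxy ether (-OCH3) but the oxygen has H0, not H1.
So the answer is (C).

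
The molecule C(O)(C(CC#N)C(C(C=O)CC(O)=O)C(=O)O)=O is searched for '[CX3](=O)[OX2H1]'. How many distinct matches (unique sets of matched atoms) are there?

3

[CX3](=O)[OX2H1] is the SMARTS for a carboxylic acid: an sp2 carbon double-bonded to O and single-bonded to an -OH oxygen.
The molecule carries 3 separate instances of a carboxylic acid group (-C(=O)OH) meeting every constraint; each maps to a distinct set of atoms, giving 3 matches.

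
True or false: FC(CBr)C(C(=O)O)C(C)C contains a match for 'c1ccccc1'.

The pattern c1ccccc1 describes six aromatic carbons in a ring — a benzene ring.
The closest candidate here is a methyl group (-CH3), but no six-membered all-carbon aromatic ring is present. No other fragment satisfies the full query, so there is no match.

False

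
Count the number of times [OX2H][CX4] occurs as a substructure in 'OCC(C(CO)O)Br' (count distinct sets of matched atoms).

[OX2H][CX4] is the SMARTS for an aliphatic alcohol: a hydroxyl oxygen bound to an sp3 (X4) carbon.
The molecule carries 3 separate instances of a hydroxyl group (-OH) meeting every constraint; each maps to a distinct set of atoms, giving 3 matches.

3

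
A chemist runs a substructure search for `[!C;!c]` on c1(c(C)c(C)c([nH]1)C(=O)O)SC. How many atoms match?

4

The query [!C;!c] means: neither aliphatic nor aromatic carbon — same as [!#6].
Check the 12 heavy atoms by environment: 1× n (aromatic) → match; 4× c (aromatic) → no; 4× C → no; 2× O → match; 1× S → match.
Summing the matching environments: 1 + 2 + 1 = 4 matching atoms.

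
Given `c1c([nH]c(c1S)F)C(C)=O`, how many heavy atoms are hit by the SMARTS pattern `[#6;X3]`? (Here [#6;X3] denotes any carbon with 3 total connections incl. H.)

5

Check the 10 heavy atoms by environment: 1× n (aromatic, X3) → no; 4× c (aromatic, X3) → match; 1× C (X3) → match; 1× O (X1) → no; 1× C (X4) → no; 1× F (X1) → no; 1× S (X2) → no.
Summing the matching environments: 4 + 1 = 5 matching atoms.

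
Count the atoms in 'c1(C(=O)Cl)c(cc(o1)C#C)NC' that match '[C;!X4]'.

3

Check the 12 heavy atoms by environment: 1× o (aromatic, X2) → no; 4× c (aromatic, X3) → no; 1× N (X3) → no; 1× C (X4) → no; 1× C (X3) → match; 1× O (X1) → no; 1× Cl (X1) → no; 2× C (X2) → match.
Summing the matching environments: 1 + 2 = 3 matching atoms.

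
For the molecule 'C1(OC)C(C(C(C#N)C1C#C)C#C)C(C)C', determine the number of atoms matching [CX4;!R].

4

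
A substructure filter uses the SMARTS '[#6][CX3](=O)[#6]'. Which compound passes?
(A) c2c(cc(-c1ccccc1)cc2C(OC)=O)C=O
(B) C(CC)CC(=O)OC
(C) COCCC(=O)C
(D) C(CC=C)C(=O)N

C

[#6][CX3](=O)[#6] describes a carbonyl carbon (no H) flanked by two carbons (a ketone).
(A) has a methyl-ester group (-C(=O)OCH3) but one neighbour of the carbonyl carbon is O, not C.
(B) has a methyl-ester group (-C(=O)OCH3) but one neighbour of the carbonyl carbon is O, not C.
(C) contains an acetyl/ketone group (-C(=O)CH3), which satisfies every atom and bond constraint.
(D) has a primary amide (-C(=O)NH2) but one neighbour of the carbonyl carbon is N, not C.
So the answer is (C).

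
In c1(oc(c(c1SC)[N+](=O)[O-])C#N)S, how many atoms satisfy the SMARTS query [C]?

2

The query [C] means: uppercase C matches aliphatic (non-aromatic) carbon only.
Check the 13 heavy atoms by environment: 1× o (aromatic) → no; 4× c (aromatic) → no; 2× S → no; 2× C → match; 1× N → no; 1× N (charge +1) → no; 1× O (charge -1) → no; 1× O → no.
That gives 2 matching atoms.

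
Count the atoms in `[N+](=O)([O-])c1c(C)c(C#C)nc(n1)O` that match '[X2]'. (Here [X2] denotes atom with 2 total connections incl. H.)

5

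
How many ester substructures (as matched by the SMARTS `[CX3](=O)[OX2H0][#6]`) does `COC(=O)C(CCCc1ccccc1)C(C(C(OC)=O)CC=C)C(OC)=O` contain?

3

[CX3](=O)[OX2H0][#6] is the SMARTS for an ester: a carbonyl carbon bonded to an oxygen that is itself bonded to carbon (no H on that O).
The molecule carries 3 separate instances of a methyl-ester group (-C(=O)OCH3) meeting every constraint; each maps to a distinct set of atoms, giving 3 matches.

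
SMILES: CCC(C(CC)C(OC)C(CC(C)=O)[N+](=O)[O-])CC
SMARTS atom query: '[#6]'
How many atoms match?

14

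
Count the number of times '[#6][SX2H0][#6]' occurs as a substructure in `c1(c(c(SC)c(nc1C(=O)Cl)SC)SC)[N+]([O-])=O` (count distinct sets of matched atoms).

[#6][SX2H0][#6] is the SMARTS for a thioether: an aliphatic sulfur bridging two carbons with no H on the sulfur.
The molecule carries 3 separate instances of a methylthio ether (-SCH3) meeting every constraint; each maps to a distinct set of atoms, giving 3 matches.

3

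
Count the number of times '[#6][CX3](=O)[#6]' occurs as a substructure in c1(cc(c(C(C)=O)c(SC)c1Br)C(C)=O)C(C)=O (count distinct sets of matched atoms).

3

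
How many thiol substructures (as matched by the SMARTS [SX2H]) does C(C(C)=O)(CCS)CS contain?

[SX2H] is the SMARTS for a thiol: an aliphatic sulfur with two connections, one being H.
The molecule carries 2 separate instances of a thiol (-SH) meeting every constraint; each maps to a distinct set of atoms, giving 2 matches.

2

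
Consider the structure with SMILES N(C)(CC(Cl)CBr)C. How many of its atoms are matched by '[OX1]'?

The query [OX1] means: aliphatic oxygen with one total connection — typically a carbonyl =O or an oxide.
Check the 8 heavy atoms by environment: 5× C (X4) → no; 1× Cl (X1) → no; 1× Br (X1) → no; 1× N (X3) → no.
No environment satisfies the query, so 0 matching atoms.

0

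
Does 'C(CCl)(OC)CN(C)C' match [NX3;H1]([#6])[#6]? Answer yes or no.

No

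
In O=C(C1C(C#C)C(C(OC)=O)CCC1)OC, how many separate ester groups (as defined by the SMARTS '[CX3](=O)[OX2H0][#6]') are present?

2

[CX3](=O)[OX2H0][#6] is the SMARTS for an ester: a carbonyl carbon bonded to an oxygen that is itself bonded to carbon (no H on that O).
The molecule carries 2 separate instances of a methyl-ester group (-C(=O)OCH3) meeting every constraint; each maps to a distinct set of atoms, giving 2 matches.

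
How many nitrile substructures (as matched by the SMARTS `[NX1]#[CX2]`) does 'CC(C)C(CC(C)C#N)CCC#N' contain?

2

[NX1]#[CX2] is the SMARTS for a nitrile: a nitrogen triple-bonded to a two-connected carbon.
The molecule carries 2 separate instances of a nitrile (-C#N) meeting every constraint; each maps to a distinct set of atoms, giving 2 matches.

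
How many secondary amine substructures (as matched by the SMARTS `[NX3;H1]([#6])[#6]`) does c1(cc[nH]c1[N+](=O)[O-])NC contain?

[NX3;H1]([#6])[#6] is the SMARTS for a secondary amine: a trivalent nitrogen with one H, bonded to two carbons.
Exactly one fragment in the molecule meets all constraints, giving 1 match.

1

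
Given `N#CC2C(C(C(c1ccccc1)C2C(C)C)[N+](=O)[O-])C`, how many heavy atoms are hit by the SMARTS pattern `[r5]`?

Check the 20 heavy atoms by environment: 5× C (in 5-ring) → match; 5× C (acyclic) → no; 1× N (charge +1, acyclic) → no; 1× O (charge -1, acyclic) → no; 1× O (acyclic) → no; 1× N (acyclic) → no; 6× c (aromatic, in 6-ring) → no.
That gives 5 matching atoms.

5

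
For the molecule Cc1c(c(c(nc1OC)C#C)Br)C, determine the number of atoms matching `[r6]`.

The query [r6] means: r6 matches atoms in a six-membered ring.
Check the 13 heavy atoms by environment: 1× n (aromatic, in 6-ring) → match; 5× c (aromatic, in 6-ring) → match; 5× C (acyclic) → no; 1× O (acyclic) → no; 1× Br (acyclic) → no.
Summing the matching environments: 1 + 5 = 6 matching atoms.

6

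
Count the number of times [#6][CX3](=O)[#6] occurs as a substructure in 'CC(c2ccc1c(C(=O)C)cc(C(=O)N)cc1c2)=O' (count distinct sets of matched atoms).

2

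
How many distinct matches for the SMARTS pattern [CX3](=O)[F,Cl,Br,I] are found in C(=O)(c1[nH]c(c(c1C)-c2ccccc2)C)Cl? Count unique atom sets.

[CX3](=O)[F,Cl,Br,I] is the SMARTS for an acyl halide: a carbonyl carbon bonded to a halogen.
Exactly one fragment in the molecule meets all constraints, giving 1 match.

1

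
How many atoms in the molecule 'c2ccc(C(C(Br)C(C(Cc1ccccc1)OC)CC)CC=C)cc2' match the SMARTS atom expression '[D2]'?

The query [D2] means: atom with exactly two heavy-atom neighbours.
Check the 25 heavy atoms by environment: 4× C (D2) → match; 4× C (D3) → no; 2× c (aromatic, D3) → no; 10× c (aromatic, D2) → match; 1× Br (D1) → no; 3× C (D1) → no; 1× O (D2) → match.
Summing the matching environments: 4 + 10 + 1 = 15 matching atoms.

15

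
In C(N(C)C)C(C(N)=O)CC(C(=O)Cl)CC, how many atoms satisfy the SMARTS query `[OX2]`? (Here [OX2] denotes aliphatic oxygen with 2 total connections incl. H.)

0

The query [OX2] means: aliphatic oxygen with two total connections — ether, hydroxyl, or ester single-bond O.
Check the 15 heavy atoms by environment: 8× C (X4) → no; 2× C (X3) → no; 2× O (X1) → no; 1× Cl (X1) → no; 2× N (X3) → no.
No environment satisfies the query, so 0 matching atoms.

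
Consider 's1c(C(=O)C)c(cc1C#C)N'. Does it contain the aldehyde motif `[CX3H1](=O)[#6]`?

The pattern [CX3H1](=O)[#6] describes an sp2 carbon with one H, double-bonded to O and single-bonded to carbon — an aldehyde.
The closest candidate here is an acetyl/ketone group (-C(=O)CH3), but the carbonyl carbon has H0 (two carbon neighbours), not H1. No other fragment satisfies the full query, so there is no match.

No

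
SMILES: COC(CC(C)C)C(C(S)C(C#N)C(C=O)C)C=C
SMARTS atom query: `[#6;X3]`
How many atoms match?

3

Check the 19 heavy atoms by environment: 11× C (X4) → no; 1× O (X2) → no; 1× C (X2) → no; 1× N (X1) → no; 3× C (X3) → match; 1× O (X1) → no; 1× S (X2) → no.
That gives 3 matching atoms.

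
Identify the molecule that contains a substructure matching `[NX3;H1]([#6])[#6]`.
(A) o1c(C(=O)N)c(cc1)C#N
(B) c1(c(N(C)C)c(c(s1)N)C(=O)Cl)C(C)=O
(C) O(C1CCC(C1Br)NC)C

[NX3;H1]([#6])[#6] describes a trivalent nitrogen with one H, bonded to two carbons (a secondary amine).
(A) has a primary amide (-C(=O)NH2) but the -C(=O)NH2 nitrogen has H2, not H1.
(B) has a dimethylamino group (-N(CH3)2) but the nitrogen has H0, not H1.
(C) contains an N-methylamino group (-NHCH3), which satisfies every atom and bond constraint.
So the answer is (C).

C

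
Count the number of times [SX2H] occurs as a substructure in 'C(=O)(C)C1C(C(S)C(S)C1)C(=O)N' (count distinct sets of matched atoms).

2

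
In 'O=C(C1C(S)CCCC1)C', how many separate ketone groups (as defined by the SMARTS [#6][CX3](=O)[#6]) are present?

[#6][CX3](=O)[#6] is the SMARTS for a ketone: a carbonyl carbon (no H) flanked by two carbons.
Exactly one fragment in the molecule meets all constraints, giving 1 match.

1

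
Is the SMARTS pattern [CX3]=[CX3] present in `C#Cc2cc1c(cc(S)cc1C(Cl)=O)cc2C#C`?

The pattern [CX3]=[CX3] describes a non-aromatic C=C double bond between two sp2 carbons — an alkene.
The closest candidate here is an ethynyl group (-C#CH), but the C-C bond is a triple bond, not a double bond. No other fragment satisfies the full query, so there is no match.

No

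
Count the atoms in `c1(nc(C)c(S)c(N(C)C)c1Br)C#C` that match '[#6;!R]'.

5

Check the 14 heavy atoms by environment: 1× n (aromatic, in 6-ring) → no; 5× c (aromatic, in 6-ring) → no; 5× C (acyclic) → match; 1× Br (acyclic) → no; 1× S (acyclic) → no; 1× N (acyclic) → no.
That gives 5 matching atoms.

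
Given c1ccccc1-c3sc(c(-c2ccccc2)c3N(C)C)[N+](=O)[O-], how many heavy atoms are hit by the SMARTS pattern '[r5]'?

5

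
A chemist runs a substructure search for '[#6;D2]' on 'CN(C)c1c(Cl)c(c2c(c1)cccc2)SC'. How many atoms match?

5

The query [#6;D2] means: any carbon bonded to exactly two heavy atoms.
Check the 16 heavy atoms by environment: 5× c (aromatic, D3) → no; 5× c (aromatic, D2) → match; 1× S (D2) → no; 3× C (D1) → no; 1× Cl (D1) → no; 1× N (D3) → no.
That gives 5 matching atoms.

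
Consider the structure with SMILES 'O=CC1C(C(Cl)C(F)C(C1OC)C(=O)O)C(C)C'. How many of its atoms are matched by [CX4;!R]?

Check the 18 heavy atoms by environment: 6× C (X4, in 6-ring) → no; 1× Cl (X1, acyclic) → no; 1× F (X1, acyclic) → no; 2× O (X2, acyclic) → no; 4× C (X4, acyclic) → match; 2× C (X3, acyclic) → no; 2× O (X1, acyclic) → no.
That gives 4 matching atoms.

4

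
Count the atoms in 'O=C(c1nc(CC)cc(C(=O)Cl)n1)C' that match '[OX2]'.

0

The query [OX2] means: aliphatic oxygen with two total connections — ether, hydroxyl, or ester single-bond O.
Check the 14 heavy atoms by environment: 2× n (aromatic, X2) → no; 4× c (aromatic, X3) → no; 2× C (X3) → no; 2× O (X1) → no; 1× Cl (X1) → no; 3× C (X4) → no.
No environment satisfies the query, so 0 matching atoms.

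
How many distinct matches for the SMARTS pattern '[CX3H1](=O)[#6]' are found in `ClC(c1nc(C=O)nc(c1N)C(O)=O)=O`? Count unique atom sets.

1

[CX3H1](=O)[#6] is the SMARTS for an aldehyde: an sp2 carbon with one H, double-bonded to O and single-bonded to carbon.
Exactly one fragment in the molecule meets all constraints, giving 1 match.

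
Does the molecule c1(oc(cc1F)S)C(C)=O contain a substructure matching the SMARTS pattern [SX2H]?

The pattern [SX2H] describes an aliphatic sulfur with two connections, one being H — a thiol.
The molecule carries a thiol (-SH), whose atoms satisfy every constraint of the query, so the pattern matches.

Yes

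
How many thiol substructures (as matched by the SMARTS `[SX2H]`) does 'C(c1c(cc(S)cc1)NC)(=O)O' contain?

1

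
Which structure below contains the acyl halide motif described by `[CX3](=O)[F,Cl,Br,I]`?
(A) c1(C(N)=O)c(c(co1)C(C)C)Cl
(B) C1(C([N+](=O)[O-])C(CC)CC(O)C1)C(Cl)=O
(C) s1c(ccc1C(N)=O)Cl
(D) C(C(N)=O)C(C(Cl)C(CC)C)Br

B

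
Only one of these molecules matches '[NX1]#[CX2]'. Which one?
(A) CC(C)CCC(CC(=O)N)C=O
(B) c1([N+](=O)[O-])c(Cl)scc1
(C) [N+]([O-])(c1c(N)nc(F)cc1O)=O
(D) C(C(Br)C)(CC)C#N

D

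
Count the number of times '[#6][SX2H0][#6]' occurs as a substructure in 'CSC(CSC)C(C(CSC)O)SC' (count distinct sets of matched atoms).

[#6][SX2H0][#6] is the SMARTS for a thioether: an aliphatic sulfur bridging two carbons with no H on the sulfur.
The molecule carries 4 separate instances of a methylthio ether (-SCH3) meeting every constraint; each maps to a distinct set of atoms, giving 4 matches.

4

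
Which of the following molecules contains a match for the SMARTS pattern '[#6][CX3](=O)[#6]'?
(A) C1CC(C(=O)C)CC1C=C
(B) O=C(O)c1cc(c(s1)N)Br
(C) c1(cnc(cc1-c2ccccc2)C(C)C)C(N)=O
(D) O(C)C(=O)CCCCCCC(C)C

[#6][CX3](=O)[#6] describes a carbonyl carbon (no H) flanked by two carbons (a ketone).
(A) contains an acetyl/ketone group (-C(=O)CH3), which satisfies every atom and bond constraint.
(B) has a carboxylic acid group (-C(=O)OH) but one neighbour of the carbonyl carbon is O, not C.
(C) has a primary amide (-C(=O)NH2) but one neighbour of the carbonyl carbon is N, not C.
(D) has a methyl-ester group (-C(=O)OCH3) but one neighbour of the carbonyl carbon is O, not C.
So the answer is (A).

A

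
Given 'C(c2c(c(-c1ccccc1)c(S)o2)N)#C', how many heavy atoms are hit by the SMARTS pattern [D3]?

5

Check the 15 heavy atoms by environment: 1× o (aromatic, D2) → no; 5× c (aromatic, D3) → match; 1× S (D1) → no; 1× C (D2) → no; 1× C (D1) → no; 1× N (D1) → no; 5× c (aromatic, D2) → no.
That gives 5 matching atoms.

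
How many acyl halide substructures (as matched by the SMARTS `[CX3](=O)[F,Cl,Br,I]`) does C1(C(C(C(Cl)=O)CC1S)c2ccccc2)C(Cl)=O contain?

[CX3](=O)[F,Cl,Br,I] is the SMARTS for an acyl halide: a carbonyl carbon bonded to a halogen.
The molecule carries 2 separate instances of an acyl chloride (-C(=O)Cl) meeting every constraint; each maps to a distinct set of atoms, giving 2 matches.

2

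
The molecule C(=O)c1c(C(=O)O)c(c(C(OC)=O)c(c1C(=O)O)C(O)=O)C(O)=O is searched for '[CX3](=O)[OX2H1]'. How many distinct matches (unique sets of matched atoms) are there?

4

[CX3](=O)[OX2H1] is the SMARTS for a carboxylic acid: an sp2 carbon double-bonded to O and single-bonded to an -OH oxygen.
The molecule carries 4 separate instances of a carboxylic acid group (-C(=O)OH) meeting every constraint; each maps to a distinct set of atoms, giving 4 matches.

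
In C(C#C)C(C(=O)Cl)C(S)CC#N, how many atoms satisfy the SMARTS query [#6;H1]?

3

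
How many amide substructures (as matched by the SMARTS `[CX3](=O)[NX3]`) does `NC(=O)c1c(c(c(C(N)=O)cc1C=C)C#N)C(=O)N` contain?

3

[CX3](=O)[NX3] is the SMARTS for an amide: a carbonyl carbon bonded to a trivalent nitrogen.
The molecule carries 3 separate instances of a primary amide (-C(=O)NH2) meeting every constraint; each maps to a distinct set of atoms, giving 3 matches.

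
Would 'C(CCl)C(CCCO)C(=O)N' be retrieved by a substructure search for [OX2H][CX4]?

Yes

The pattern [OX2H][CX4] describes a hydroxyl oxygen bound to an sp3 (X4) carbon — an aliphatic alcohol.
The molecule carries a hydroxyl group (-OH), whose atoms satisfy every constraint of the query, so the pattern matches.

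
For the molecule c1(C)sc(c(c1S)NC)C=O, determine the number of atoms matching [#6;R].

Check the 11 heavy atoms by environment: 1× s (aromatic, in 5-ring) → no; 4× c (aromatic, in 5-ring) → match; 1× S (acyclic) → no; 1× N (acyclic) → no; 3× C (acyclic) → no; 1× O (acyclic) → no.
That gives 4 matching atoms.

4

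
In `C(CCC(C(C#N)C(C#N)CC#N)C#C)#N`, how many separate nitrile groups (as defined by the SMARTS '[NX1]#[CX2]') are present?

4

[NX1]#[CX2] is the SMARTS for a nitrile: a nitrogen triple-bonded to a two-connected carbon.
The molecule carries 4 separate instances of a nitrile (-C#N) meeting every constraint; each maps to a distinct set of atoms, giving 4 matches.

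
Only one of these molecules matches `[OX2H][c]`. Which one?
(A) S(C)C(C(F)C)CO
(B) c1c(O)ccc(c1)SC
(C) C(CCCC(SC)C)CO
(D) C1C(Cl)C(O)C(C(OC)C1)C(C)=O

B

[OX2H][c] describes a hydroxyl oxygen attached to an aromatic carbon (a phenol).
(A) has a hydroxyl group (-OH) but the -OH is on an aliphatic carbon, not an aromatic c.
(B) contains a hydroxyl group (-OH), which satisfies every atom and bond constraint.
(C) has a hydroxyl group (-OH) but the -OH is on an aliphatic carbon, not an aromatic c.
(D) has a hydroxyl group (-OH) but the -OH is on an aliphatic carbon, not an aromatic c.
So the answer is (B).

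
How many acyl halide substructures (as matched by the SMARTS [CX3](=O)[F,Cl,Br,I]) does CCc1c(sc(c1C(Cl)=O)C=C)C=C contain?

1

[CX3](=O)[F,Cl,Br,I] is the SMARTS for an acyl halide: a carbonyl carbon bonded to a halogen.
Exactly one fragment in the molecule meets all constraints, giving 1 match.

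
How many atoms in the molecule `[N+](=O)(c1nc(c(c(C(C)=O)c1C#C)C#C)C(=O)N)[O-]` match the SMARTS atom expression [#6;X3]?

7

Check the 19 heavy atoms by environment: 1× n (aromatic, X2) → no; 5× c (aromatic, X3) → match; 4× C (X2) → no; 2× C (X3) → match; 3× O (X1) → no; 1× N (X3) → no; 1× N (charge +1, X3) → no; 1× O (charge -1, X1) → no; 1× C (X4) → no.
Summing the matching environments: 5 + 2 = 7 matching atoms.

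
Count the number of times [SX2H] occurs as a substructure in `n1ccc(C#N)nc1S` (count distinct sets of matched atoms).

1

[SX2H] is the SMARTS for a thiol: an aliphatic sulfur with two connections, one being H.
Exactly one fragment in the molecule meets all constraints, giving 1 match.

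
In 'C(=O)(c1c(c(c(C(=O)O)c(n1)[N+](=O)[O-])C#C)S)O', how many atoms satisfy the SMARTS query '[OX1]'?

4

Check the 18 heavy atoms by environment: 1× n (aromatic, X2) → no; 5× c (aromatic, X3) → no; 1× N (charge +1, X3) → no; 1× O (charge -1, X1) → match; 3× O (X1) → match; 2× C (X3) → no; 2× O (X2) → no; 2× C (X2) → no; 1× S (X2) → no.
Summing the matching environments: 1 + 3 = 4 matching atoms.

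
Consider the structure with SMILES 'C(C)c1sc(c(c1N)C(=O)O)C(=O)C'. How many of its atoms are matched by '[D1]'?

Check the 14 heavy atoms by environment: 1× s (aromatic, D2) → no; 4× c (aromatic, D3) → no; 1× N (D1) → match; 1× C (D2) → no; 2× C (D1) → match; 2× C (D3) → no; 3× O (D1) → match.
Summing the matching environments: 1 + 2 + 3 = 6 matching atoms.

6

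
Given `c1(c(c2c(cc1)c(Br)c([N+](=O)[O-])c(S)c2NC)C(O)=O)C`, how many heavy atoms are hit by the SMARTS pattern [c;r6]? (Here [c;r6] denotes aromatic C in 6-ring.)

Check the 21 heavy atoms by environment: 10× c (aromatic, in 6-ring) → match; 1× N (charge +1, acyclic) → no; 1× O (charge -1, acyclic) → no; 3× O (acyclic) → no; 3× C (acyclic) → no; 1× Br (acyclic) → no; 1× N (acyclic) → no; 1× S (acyclic) → no.
That gives 10 matching atoms.

10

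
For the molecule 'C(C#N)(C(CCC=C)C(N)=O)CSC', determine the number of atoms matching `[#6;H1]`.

3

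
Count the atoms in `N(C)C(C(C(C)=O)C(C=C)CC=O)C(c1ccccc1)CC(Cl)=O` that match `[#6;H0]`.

3

Check the 24 heavy atoms by environment: 3× C (H2) → no; 6× C (H1) → no; 2× C (H0) → match; 3× O (H0) → no; 1× Cl (H0) → no; 1× N (H1) → no; 2× C (H3) → no; 1× c (aromatic, H0) → match; 5× c (aromatic, H1) → no.
Summing the matching environments: 2 + 1 = 3 matching atoms.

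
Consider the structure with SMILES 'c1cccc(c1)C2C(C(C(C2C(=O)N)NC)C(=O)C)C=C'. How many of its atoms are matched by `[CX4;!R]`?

2

The query [CX4;!R] means: aliphatic carbon with four total connections, not in a ring.
Check the 21 heavy atoms by environment: 5× C (X4, in 5-ring) → no; 6× c (aromatic, X3, in 6-ring) → no; 4× C (X3, acyclic) → no; 2× O (X1, acyclic) → no; 2× N (X3, acyclic) → no; 2× C (X4, acyclic) → match.
That gives 2 matching atoms.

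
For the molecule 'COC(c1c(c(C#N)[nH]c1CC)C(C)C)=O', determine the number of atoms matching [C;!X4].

Check the 16 heavy atoms by environment: 1× n (aromatic, X3) → no; 4× c (aromatic, X3) → no; 1× C (X2) → match; 1× N (X1) → no; 6× C (X4) → no; 1× C (X3) → match; 1× O (X1) → no; 1× O (X2) → no.
Summing the matching environments: 1 + 1 = 2 matching atoms.

2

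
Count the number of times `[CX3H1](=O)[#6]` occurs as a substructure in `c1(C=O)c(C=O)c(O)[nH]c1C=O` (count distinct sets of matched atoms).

3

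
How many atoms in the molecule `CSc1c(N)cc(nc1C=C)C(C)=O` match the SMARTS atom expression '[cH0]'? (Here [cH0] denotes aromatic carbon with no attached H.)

Check the 14 heavy atoms by environment: 1× n (aromatic, H0) → no; 4× c (aromatic, H0) → match; 1× c (aromatic, H1) → no; 1× C (H1) → no; 1× C (H2) → no; 1× S (H0) → no; 2× C (H3) → no; 1× C (H0) → no; 1× O (H0) → no; 1× N (H2) → no.
That gives 4 matching atoms.

4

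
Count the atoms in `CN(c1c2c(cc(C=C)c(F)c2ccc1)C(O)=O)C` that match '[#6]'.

The query [#6] means: #6 matches any atom with atomic number 6 (carbon, aromatic or aliphatic).
Check the 19 heavy atoms by environment: 10× c (aromatic) → match; 5× C → match; 1× F → no; 2× O → no; 1× N → no.
Summing the matching environments: 10 + 5 = 15 matching atoms.

15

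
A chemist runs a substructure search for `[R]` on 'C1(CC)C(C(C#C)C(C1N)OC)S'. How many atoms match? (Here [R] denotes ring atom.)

The query [R] means: R matches any atom that is part of a ring.
Check the 13 heavy atoms by environment: 5× C (in 5-ring) → match; 5× C (acyclic) → no; 1× S (acyclic) → no; 1× O (acyclic) → no; 1× N (acyclic) → no.
That gives 5 matching atoms.

5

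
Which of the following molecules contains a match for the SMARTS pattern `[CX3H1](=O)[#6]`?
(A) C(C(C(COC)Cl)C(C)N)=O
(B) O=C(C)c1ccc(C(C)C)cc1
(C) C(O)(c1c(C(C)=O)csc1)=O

[CX3H1](=O)[#6] describes an sp2 carbon with one H, double-bonded to O and single-bonded to carbon (an aldehyde).
(A) contains an aldehyde (-CHO), which satisfies every atom and bond constraint.
(B) has an acetyl/ketone group (-C(=O)CH3) but the carbonyl carbon has H0 (two carbon neighbours), not H1.
(C) has a carboxylic acid group (-C(=O)OH) but the carbonyl carbon has H0 and is bonded to O, not H1.
So the answer is (A).

A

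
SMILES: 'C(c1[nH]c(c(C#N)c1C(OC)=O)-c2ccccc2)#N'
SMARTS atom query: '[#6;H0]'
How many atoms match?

8

The query [#6;H0] means: any carbon with no attached hydrogen.
Check the 19 heavy atoms by environment: 1× n (aromatic, H1) → no; 5× c (aromatic, H0) → match; 3× C (H0) → match; 2× N (H0) → no; 2× O (H0) → no; 1× C (H3) → no; 5× c (aromatic, H1) → no.
Summing the matching environments: 5 + 3 = 8 matching atoms.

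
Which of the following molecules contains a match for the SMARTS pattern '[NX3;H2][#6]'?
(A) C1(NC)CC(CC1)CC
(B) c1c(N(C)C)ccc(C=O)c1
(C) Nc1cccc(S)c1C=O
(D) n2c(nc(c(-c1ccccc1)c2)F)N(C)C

[NX3;H2][#6] describes a trivalent nitrogen with two H attached to carbon (a primary amine).
(A) has an N-methylamino group (-NHCH3) but the nitrogen bears two carbons and only one H (H1), not H2.
(B) has a dimethylamino group (-N(CH3)2) but the nitrogen has H0, not H2.
(C) contains a primary amino group (-NH2), which satisfies every atom and bond constraint.
(D) has a dimethylamino group (-N(CH3)2) but the nitrogen has H0, not H2.
So the answer is (C).

C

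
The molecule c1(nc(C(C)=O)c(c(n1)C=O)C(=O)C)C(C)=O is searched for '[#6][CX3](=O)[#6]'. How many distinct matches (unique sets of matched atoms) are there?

3

[#6][CX3](=O)[#6] is the SMARTS for a ketone: a carbonyl carbon (no H) flanked by two carbons.
The molecule carries 3 separate instances of an acetyl/ketone group (-C(=O)CH3) meeting every constraint; each maps to a distinct set of atoms, giving 3 matches.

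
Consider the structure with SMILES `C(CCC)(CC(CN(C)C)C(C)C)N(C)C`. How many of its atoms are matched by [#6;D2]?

4

Check the 16 heavy atoms by environment: 7× C (D1) → no; 4× C (D2) → match; 3× C (D3) → no; 2× N (D3) → no.
That gives 4 matching atoms.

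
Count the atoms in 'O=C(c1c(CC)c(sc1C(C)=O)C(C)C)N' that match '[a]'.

5

The query [a] means: a matches any aromatic atom.
Check the 16 heavy atoms by environment: 1× s (aromatic) → match; 4× c (aromatic) → match; 8× C → no; 2× O → no; 1× N → no.
Summing the matching environments: 1 + 4 = 5 matching atoms.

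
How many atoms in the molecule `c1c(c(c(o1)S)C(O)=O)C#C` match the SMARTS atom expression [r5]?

The query [r5] means: r5 matches atoms in a five-membered ring.
Check the 11 heavy atoms by environment: 1× o (aromatic, in 5-ring) → match; 4× c (aromatic, in 5-ring) → match; 3× C (acyclic) → no; 2× O (acyclic) → no; 1× S (acyclic) → no.
Summing the matching environments: 1 + 4 = 5 matching atoms.

5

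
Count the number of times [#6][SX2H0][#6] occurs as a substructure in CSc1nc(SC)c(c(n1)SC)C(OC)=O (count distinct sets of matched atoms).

[#6][SX2H0][#6] is the SMARTS for a thioether: an aliphatic sulfur bridging two carbons with no H on the sulfur.
The molecule carries 3 separate instances of a methylthio ether (-SCH3) meeting every constraint; each maps to a distinct set of atoms, giving 3 matches.

3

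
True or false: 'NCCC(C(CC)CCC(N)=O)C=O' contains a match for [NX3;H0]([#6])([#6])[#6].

False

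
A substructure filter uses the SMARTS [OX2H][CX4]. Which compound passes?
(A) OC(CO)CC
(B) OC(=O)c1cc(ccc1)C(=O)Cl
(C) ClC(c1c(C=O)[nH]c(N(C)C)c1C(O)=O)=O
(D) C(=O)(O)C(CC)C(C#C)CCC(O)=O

A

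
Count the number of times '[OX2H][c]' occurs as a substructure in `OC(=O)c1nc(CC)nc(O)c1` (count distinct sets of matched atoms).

[OX2H][c] is the SMARTS for a phenol: a hydroxyl oxygen attached to an aromatic carbon.
Exactly one fragment in the molecule meets all constraints, giving 1 match.

1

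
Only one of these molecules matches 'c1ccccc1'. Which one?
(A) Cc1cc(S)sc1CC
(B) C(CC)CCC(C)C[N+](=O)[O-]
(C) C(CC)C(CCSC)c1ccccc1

C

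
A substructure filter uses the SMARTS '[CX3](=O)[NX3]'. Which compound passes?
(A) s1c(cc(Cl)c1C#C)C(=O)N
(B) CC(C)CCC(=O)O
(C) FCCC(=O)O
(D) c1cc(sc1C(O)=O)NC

[CX3](=O)[NX3] describes a carbonyl carbon bonded to a trivalent nitrogen (an amide).
(A) contains a primary amide (-C(=O)NH2), which satisfies every atom and bond constraint.
(B) has a carboxylic acid group (-C(=O)OH) but the carbonyl is bonded to O, not to an NX3 nitrogen.
(C) has a carboxylic acid group (-C(=O)OH) but the carbonyl is bonded to O, not to an NX3 nitrogen.
(D) has a carboxylic acid group (-C(=O)OH) but the carbonyl is bonded to O, not to an NX3 nitrogen.
So the answer is (A).

A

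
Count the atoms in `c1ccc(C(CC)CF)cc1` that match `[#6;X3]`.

The query [#6;X3] means: any carbon (aromatic or not) with three total connections.
Check the 11 heavy atoms by environment: 4× C (X4) → no; 1× F (X1) → no; 6× c (aromatic, X3) → match.
That gives 6 matching atoms.

6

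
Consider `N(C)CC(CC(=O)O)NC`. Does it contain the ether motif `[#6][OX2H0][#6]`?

No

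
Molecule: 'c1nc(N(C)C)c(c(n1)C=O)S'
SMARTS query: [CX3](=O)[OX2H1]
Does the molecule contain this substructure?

The pattern [CX3](=O)[OX2H1] describes an sp2 carbon double-bonded to O and single-bonded to an -OH oxygen — a carboxylic acid.
The closest candidate here is an aldehyde (-CHO), but there is no singly-bonded oxygen on the carbonyl carbon. No other fragment satisfies the full query, so there is no match.

No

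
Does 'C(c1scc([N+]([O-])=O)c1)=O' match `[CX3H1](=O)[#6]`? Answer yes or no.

Yes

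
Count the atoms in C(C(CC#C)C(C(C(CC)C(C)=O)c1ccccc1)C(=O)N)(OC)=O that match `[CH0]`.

The query [CH0] means: aliphatic carbon with no attached hydrogen.
Check the 25 heavy atoms by environment: 2× C (H2) → no; 5× C (H1) → no; 3× C (H3) → no; 4× C (H0) → match; 4× O (H0) → no; 1× c (aromatic, H0) → no; 5× c (aromatic, H1) → no; 1× N (H2) → no.
That gives 4 matching atoms.

4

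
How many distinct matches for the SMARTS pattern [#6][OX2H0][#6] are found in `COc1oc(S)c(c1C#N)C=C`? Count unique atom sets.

1

[#6][OX2H0][#6] is the SMARTS for an ether: an aliphatic oxygen bridging two carbons with no H on the oxygen.
Exactly one fragment in the molecule meets all constraints, giving 1 match.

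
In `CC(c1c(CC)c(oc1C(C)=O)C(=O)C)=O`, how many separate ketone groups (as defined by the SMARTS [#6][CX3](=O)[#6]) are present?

3

[#6][CX3](=O)[#6] is the SMARTS for a ketone: a carbonyl carbon (no H) flanked by two carbons.
The molecule carries 3 separate instances of an acetyl/ketone group (-C(=O)CH3) meeting every constraint; each maps to a distinct set of atoms, giving 3 matches.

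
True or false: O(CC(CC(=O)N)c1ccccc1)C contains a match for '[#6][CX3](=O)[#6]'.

False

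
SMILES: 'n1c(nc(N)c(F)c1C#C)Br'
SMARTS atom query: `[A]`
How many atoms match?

5

The query [A] means: A matches any aliphatic (non-aromatic) heavy atom.
Check the 11 heavy atoms by environment: 2× n (aromatic) → no; 4× c (aromatic) → no; 1× F → match; 1× Br → match; 2× C → match; 1× N → match.
Summing the matching environments: 1 + 1 + 2 + 1 = 5 matching atoms.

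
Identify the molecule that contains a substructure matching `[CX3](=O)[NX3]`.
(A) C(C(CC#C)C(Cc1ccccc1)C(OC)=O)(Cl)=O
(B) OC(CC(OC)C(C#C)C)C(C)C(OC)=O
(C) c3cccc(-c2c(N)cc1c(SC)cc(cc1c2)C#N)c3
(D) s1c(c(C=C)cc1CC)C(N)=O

D

[CX3](=O)[NX3] describes a carbonyl carbon bonded to a trivalent nitrogen (an amide).
(A) has a methyl-ester group (-C(=O)OCH3) but the carbonyl is bonded to O, not to an NX3 nitrogen.
(B) has a methyl-ester group (-C(=O)OCH3) but the carbonyl is bonded to O, not to an NX3 nitrogen.
(C) has a nitrile (-C#N) but the nitrile N is NX1 (triple-bonded), not NX3.
(D) contains a primary amide (-C(=O)NH2), which satisfies every atom and bond constraint.
So the answer is (D).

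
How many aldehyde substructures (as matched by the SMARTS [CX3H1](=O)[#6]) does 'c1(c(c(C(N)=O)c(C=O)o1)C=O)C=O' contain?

3

[CX3H1](=O)[#6] is the SMARTS for an aldehyde: an sp2 carbon with one H, double-bonded to O and single-bonded to carbon.
The molecule carries 3 separate instances of an aldehyde (-CHO) meeting every constraint; each maps to a distinct set of atoms, giving 3 matches.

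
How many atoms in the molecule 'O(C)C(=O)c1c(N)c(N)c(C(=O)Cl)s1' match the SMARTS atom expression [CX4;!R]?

1

The query [CX4;!R] means: aliphatic carbon with four total connections, not in a ring.
Check the 14 heavy atoms by environment: 1× s (aromatic, X2, in 5-ring) → no; 4× c (aromatic, X3, in 5-ring) → no; 2× C (X3, acyclic) → no; 2× O (X1, acyclic) → no; 1× O (X2, acyclic) → no; 1× C (X4, acyclic) → match; 2× N (X3, acyclic) → no; 1× Cl (X1, acyclic) → no.
That gives 1 matching atom.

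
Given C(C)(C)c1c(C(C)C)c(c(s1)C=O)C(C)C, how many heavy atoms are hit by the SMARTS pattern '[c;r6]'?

Check the 16 heavy atoms by environment: 1× s (aromatic, in 5-ring) → no; 4× c (aromatic, in 5-ring) → no; 10× C (acyclic) → no; 1× O (acyclic) → no.
No environment satisfies the query, so 0 matching atoms.

0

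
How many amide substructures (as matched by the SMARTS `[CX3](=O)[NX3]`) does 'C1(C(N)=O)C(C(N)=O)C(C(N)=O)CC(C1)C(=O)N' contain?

4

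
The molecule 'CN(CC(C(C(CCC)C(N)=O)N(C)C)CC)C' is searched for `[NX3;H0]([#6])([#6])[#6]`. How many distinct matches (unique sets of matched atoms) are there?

2

[NX3;H0]([#6])([#6])[#6] is the SMARTS for a tertiary amine: a trivalent nitrogen with no H, bonded to three carbons.
The molecule carries 2 separate instances of a dimethylamino group (-N(CH3)2) meeting every constraint; each maps to a distinct set of atoms, giving 2 matches.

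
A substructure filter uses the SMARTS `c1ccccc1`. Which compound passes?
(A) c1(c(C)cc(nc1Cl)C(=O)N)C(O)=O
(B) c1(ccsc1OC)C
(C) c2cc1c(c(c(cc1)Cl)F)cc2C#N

C

c1ccccc1 describes six aromatic carbons in a ring (a benzene ring).
(A) has a methyl group (-CH3) but no six-membered all-carbon aromatic ring is present.
(B) has a methyl group (-CH3) but no six-membered all-carbon aromatic ring is present.
(C) contains the required atom environment, so the pattern matches.
So the answer is (C).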